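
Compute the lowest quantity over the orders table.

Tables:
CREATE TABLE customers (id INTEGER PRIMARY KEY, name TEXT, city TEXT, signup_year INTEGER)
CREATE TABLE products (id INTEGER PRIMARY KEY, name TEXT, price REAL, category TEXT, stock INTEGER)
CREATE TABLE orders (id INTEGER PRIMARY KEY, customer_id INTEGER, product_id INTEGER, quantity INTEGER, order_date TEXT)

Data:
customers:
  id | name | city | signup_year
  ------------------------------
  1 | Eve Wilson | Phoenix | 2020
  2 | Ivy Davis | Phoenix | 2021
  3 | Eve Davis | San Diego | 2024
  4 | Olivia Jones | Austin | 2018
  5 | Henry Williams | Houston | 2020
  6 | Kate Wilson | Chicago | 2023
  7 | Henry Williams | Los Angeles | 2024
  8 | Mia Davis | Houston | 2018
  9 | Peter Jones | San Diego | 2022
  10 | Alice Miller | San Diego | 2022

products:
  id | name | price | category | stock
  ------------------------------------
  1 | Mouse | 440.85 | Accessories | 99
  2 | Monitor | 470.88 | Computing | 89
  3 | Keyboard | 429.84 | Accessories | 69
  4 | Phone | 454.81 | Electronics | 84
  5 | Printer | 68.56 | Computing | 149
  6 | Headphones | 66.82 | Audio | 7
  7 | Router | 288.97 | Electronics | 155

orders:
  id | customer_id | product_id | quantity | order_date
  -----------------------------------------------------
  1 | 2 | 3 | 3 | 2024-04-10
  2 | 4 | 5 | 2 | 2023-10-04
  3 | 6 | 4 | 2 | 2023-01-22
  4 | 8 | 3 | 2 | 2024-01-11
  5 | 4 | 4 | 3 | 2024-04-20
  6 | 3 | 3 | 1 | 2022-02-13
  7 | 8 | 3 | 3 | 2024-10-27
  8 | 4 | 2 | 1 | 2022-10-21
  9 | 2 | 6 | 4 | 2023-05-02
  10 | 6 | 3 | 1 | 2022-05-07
SELECT MIN(quantity) FROM orders

Execution result:
1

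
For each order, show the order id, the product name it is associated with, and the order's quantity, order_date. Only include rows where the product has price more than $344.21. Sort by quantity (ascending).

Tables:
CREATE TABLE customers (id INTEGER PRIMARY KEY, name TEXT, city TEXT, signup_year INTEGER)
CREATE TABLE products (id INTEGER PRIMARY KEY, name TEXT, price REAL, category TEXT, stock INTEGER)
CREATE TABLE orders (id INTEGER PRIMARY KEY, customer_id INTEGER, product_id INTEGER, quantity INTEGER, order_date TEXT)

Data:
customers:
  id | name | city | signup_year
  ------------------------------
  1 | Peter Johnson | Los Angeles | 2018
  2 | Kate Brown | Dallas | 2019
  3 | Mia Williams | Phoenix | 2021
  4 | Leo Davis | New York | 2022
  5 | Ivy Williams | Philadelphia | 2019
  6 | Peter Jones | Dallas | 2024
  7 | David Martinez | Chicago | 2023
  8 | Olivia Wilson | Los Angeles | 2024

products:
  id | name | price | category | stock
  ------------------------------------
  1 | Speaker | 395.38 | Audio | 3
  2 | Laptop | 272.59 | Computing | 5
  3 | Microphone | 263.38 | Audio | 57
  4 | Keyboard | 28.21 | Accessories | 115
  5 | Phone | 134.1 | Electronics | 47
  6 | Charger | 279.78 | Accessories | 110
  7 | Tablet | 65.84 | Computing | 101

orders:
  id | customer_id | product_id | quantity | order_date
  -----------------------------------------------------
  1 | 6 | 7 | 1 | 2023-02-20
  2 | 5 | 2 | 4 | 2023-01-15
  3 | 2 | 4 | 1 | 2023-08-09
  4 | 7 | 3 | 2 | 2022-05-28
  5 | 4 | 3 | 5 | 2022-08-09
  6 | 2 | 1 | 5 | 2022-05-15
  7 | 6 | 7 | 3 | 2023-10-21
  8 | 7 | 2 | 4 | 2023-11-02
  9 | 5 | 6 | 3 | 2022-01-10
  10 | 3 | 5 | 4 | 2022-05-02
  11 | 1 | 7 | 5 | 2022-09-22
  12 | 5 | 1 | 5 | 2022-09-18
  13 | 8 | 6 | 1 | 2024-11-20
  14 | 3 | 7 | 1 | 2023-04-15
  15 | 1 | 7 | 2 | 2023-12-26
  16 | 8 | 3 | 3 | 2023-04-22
SELECT c.id, p.name AS product, c.quantity, c.order_date FROM orders c JOIN products p ON c.product_id = p.id WHERE p.price > 344.21 ORDER BY c.quantity ASC

Execution result:
id | product | quantity | order_date
6 | Speaker | 5 | 2022-05-15
12 | Speaker | 5 | 2022-09-18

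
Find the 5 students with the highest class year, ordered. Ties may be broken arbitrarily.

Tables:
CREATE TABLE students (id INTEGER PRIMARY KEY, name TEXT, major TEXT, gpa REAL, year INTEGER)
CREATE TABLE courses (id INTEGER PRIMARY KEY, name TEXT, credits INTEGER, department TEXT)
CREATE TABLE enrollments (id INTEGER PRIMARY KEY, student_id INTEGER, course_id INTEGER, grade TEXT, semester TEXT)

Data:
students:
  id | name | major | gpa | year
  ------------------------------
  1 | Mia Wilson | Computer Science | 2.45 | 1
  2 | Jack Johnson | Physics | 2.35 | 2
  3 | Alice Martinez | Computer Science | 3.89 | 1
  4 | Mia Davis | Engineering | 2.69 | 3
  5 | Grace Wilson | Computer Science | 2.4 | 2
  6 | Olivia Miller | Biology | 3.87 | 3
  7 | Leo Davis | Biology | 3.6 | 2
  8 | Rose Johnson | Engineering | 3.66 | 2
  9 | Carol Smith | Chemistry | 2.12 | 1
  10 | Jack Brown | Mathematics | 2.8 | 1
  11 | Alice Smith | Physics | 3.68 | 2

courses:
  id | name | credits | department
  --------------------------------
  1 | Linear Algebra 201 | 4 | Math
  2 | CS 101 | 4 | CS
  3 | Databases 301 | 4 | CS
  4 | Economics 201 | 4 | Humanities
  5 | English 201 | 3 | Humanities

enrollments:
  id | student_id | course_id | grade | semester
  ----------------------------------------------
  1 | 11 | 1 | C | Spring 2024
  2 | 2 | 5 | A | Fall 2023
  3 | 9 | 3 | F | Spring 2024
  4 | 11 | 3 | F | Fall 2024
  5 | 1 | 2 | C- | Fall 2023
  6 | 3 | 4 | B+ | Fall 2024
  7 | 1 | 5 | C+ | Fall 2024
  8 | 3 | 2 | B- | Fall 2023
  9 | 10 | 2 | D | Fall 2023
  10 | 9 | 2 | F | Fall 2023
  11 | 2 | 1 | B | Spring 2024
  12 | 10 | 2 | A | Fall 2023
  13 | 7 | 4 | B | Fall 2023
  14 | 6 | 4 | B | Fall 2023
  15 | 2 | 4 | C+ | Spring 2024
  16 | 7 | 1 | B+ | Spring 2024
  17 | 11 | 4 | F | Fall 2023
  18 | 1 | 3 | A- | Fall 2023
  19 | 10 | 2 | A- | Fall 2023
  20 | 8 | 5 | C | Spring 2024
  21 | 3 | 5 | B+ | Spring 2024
SELECT name, year FROM students ORDER BY year DESC LIMIT 5

Execution result:
name | year
Mia Davis | 3
Olivia Miller | 3
Jack Johnson | 2
Grace Wilson | 2
Leo Davis | 2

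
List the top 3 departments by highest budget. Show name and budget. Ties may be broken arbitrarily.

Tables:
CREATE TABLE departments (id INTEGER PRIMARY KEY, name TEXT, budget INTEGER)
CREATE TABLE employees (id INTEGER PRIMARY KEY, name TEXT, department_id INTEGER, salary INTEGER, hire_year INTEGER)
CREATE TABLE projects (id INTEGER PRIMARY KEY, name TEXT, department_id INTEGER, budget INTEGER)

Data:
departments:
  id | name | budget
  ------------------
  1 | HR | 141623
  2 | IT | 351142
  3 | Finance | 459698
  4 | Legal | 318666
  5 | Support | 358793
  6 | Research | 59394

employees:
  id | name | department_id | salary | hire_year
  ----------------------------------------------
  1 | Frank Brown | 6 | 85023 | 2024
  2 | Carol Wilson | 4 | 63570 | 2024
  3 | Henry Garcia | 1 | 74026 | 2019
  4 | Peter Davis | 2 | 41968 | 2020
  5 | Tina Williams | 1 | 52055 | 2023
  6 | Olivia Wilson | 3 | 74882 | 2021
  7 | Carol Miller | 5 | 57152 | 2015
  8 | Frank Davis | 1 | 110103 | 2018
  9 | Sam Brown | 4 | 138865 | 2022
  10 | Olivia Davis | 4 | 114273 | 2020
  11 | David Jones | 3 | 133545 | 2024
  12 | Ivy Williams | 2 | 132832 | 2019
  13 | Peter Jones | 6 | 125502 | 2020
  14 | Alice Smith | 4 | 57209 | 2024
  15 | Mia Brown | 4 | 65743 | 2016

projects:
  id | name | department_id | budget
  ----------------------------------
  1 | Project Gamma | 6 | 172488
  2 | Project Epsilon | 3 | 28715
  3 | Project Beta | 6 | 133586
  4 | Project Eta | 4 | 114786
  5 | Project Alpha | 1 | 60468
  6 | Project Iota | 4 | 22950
SELECT name, budget FROM departments ORDER BY budget DESC LIMIT 3

Execution result:
name | budget
Finance | 459698
Support | 358793
IT | 351142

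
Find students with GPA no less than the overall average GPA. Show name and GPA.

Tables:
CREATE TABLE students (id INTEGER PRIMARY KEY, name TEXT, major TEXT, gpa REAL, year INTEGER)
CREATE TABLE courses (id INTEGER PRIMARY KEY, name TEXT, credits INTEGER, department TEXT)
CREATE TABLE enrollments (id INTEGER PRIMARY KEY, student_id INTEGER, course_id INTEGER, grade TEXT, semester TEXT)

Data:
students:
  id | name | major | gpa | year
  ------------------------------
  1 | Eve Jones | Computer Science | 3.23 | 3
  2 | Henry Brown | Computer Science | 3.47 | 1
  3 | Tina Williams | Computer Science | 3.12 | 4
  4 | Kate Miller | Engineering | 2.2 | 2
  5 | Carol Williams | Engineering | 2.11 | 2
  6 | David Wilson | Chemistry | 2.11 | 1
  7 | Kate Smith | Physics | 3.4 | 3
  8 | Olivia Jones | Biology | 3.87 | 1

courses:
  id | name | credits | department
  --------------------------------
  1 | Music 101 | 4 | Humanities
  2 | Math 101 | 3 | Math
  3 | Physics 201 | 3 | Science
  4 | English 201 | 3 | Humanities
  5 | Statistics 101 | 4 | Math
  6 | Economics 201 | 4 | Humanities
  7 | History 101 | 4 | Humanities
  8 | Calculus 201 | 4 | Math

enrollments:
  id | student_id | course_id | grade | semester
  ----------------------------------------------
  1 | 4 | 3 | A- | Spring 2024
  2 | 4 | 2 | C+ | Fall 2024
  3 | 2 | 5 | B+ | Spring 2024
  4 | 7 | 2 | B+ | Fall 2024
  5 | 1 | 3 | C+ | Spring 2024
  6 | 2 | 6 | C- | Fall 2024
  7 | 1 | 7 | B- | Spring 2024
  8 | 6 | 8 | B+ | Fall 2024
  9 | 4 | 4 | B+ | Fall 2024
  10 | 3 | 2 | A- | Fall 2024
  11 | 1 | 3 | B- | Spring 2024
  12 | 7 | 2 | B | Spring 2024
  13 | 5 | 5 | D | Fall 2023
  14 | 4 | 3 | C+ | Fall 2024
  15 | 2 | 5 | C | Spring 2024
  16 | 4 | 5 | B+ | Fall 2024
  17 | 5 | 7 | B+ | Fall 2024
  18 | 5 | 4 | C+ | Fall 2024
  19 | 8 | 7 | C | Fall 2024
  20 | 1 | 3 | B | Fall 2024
SELECT name, gpa FROM students WHERE gpa >= (SELECT AVG(gpa) FROM students)

Execution result:
name | gpa
Eve Jones | 3.23
Henry Brown | 3.47
Tina Williams | 3.12
Kate Smith | 3.40
Olivia Jones | 3.87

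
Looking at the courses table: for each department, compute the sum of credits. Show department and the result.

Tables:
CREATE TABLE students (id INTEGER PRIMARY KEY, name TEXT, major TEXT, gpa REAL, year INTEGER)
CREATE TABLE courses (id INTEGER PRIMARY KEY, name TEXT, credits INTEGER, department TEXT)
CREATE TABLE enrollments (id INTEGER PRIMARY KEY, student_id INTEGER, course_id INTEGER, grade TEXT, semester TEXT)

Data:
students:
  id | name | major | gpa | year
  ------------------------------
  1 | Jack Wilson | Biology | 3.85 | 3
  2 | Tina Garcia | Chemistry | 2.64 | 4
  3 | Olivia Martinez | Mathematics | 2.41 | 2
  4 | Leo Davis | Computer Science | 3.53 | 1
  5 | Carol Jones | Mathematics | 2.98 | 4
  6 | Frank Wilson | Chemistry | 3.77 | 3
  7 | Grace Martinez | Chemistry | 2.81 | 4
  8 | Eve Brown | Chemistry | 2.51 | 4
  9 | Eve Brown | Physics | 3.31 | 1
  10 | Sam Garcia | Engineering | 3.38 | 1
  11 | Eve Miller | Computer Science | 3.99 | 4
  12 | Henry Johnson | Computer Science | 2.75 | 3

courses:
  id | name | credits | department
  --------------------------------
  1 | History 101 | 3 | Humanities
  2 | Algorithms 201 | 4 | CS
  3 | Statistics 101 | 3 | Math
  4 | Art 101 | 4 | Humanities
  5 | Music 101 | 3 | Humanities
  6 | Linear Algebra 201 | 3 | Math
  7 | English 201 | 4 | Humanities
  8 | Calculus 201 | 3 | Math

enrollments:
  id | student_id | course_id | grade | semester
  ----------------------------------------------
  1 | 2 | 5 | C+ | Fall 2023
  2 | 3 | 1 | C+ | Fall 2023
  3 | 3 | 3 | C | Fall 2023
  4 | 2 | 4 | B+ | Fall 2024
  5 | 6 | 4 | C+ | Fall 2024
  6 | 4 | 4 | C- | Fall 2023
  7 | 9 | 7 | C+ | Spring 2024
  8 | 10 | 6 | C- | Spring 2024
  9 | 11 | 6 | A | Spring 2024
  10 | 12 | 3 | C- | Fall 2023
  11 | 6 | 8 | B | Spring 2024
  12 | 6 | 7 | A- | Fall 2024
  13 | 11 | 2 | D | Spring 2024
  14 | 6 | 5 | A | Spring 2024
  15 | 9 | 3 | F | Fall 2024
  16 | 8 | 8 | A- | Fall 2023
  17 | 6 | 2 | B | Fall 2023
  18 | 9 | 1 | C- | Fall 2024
SELECT department, SUM(credits) AS sum_credits FROM courses GROUP BY department

Execution result:
department | sum_credits
CS | 4
Humanities | 14
Math | 9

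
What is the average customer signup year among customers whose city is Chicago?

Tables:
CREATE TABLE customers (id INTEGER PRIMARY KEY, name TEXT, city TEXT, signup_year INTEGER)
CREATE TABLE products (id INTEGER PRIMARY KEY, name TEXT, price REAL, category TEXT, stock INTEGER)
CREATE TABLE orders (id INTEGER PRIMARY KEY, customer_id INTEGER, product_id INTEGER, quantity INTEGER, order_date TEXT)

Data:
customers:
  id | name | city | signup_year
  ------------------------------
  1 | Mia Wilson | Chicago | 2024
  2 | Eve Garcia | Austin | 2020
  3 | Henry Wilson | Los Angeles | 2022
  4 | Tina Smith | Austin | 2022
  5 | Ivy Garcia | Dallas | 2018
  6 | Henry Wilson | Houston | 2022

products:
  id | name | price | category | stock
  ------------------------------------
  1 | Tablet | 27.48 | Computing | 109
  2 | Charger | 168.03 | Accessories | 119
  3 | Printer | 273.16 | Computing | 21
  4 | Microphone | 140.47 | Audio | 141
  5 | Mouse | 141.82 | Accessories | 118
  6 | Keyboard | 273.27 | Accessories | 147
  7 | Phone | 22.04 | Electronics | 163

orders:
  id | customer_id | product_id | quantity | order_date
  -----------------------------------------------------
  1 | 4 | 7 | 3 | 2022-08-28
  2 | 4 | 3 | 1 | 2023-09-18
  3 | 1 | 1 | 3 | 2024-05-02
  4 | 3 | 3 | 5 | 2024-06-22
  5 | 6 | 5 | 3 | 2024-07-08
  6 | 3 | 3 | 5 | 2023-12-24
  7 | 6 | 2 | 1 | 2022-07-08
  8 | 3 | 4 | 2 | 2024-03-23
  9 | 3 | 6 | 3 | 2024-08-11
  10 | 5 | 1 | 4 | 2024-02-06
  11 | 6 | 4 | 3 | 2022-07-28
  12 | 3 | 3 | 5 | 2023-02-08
SELECT AVG(signup_year) FROM customers WHERE city = 'Chicago'

Execution result:
2024.00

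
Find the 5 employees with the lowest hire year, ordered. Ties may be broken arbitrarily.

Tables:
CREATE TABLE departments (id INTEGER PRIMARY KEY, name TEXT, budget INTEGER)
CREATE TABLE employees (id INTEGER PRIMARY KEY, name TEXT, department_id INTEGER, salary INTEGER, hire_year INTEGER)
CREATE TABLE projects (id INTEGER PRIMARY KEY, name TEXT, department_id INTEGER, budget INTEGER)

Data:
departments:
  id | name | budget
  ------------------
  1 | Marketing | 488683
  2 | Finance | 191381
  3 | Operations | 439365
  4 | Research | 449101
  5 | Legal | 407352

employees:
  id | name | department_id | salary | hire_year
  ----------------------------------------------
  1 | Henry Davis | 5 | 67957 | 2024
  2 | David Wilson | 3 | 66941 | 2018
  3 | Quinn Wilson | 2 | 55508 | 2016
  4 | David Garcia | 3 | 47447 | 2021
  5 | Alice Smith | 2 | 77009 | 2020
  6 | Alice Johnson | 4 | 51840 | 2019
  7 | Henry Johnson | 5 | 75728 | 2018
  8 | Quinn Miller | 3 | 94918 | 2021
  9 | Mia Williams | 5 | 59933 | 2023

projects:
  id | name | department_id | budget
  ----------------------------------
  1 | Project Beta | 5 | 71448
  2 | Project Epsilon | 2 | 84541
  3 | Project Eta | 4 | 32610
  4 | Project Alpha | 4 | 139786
SELECT name, hire_year FROM employees ORDER BY hire_year ASC LIMIT 5

Execution result:
name | hire_year
Quinn Wilson | 2016
David Wilson | 2018
Henry Johnson | 2018
Alice Johnson | 2019
Alice Smith | 2020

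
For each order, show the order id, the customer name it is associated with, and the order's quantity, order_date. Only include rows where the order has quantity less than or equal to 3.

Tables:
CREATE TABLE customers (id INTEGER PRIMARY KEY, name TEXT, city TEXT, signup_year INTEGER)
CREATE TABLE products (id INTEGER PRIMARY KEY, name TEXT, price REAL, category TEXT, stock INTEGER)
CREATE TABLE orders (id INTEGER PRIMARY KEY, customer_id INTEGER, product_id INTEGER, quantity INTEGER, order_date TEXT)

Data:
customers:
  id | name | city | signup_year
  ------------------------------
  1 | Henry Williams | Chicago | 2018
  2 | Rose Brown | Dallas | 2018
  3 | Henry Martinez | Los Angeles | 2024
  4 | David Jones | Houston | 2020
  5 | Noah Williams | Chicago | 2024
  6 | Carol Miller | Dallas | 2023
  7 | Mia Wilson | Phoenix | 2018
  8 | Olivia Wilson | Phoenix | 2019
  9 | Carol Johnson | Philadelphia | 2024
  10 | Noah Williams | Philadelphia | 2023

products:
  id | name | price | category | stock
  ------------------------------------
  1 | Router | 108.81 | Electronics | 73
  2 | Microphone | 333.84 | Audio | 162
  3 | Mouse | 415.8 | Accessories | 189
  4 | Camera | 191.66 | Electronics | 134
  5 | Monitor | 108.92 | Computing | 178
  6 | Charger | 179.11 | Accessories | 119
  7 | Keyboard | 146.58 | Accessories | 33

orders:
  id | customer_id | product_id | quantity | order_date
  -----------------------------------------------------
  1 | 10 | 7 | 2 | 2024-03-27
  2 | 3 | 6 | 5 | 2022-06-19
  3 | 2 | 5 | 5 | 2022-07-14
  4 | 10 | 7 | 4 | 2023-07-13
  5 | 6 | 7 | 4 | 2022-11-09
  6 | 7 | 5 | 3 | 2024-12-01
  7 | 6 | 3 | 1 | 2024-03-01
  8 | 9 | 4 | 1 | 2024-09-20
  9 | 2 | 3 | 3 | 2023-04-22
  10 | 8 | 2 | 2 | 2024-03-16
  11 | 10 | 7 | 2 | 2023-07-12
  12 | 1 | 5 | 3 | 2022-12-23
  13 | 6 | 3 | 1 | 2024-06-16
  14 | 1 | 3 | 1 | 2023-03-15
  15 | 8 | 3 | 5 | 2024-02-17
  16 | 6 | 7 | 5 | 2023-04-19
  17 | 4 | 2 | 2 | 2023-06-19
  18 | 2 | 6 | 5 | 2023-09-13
SELECT c.id, p.name AS customer, c.quantity, c.order_date FROM orders c JOIN customers p ON c.customer_id = p.id WHERE c.quantity <= 3

Execution result:
id | customer | quantity | order_date
1 | Noah Williams | 2 | 2024-03-27
6 | Mia Wilson | 3 | 2024-12-01
7 | Carol Miller | 1 | 2024-03-01
8 | Carol Johnson | 1 | 2024-09-20
9 | Rose Brown | 3 | 2023-04-22
10 | Olivia Wilson | 2 | 2024-03-16
11 | Noah Williams | 2 | 2023-07-12
12 | Henry Williams | 3 | 2022-12-23
13 | Carol Miller | 1 | 2024-06-16
14 | Henry Williams | 1 | 2023-03-15
17 | David Jones | 2 | 2023-06-19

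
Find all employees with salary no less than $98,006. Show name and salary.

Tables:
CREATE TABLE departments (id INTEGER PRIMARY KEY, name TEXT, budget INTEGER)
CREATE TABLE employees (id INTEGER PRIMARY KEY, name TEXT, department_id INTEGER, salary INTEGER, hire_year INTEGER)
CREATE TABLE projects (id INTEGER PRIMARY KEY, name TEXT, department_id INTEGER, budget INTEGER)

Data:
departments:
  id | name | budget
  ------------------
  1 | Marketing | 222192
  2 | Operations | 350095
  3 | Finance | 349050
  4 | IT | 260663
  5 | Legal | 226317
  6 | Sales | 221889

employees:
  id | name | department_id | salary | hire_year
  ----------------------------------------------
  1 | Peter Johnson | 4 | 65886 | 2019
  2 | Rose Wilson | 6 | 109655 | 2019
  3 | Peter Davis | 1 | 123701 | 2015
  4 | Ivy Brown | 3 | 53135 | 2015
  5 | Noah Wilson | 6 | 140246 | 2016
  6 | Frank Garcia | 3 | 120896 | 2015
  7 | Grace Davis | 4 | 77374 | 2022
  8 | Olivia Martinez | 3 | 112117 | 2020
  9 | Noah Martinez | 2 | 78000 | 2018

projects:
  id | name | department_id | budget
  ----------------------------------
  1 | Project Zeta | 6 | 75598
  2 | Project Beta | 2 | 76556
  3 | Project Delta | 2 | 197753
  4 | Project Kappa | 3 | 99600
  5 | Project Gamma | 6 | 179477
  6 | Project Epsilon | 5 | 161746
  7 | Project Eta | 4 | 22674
SELECT name, salary FROM employees WHERE salary >= 98006

Execution result:
name | salary
Rose Wilson | 109655
Peter Davis | 123701
Noah Wilson | 140246
Frank Garcia | 120896
Olivia Martinez | 112117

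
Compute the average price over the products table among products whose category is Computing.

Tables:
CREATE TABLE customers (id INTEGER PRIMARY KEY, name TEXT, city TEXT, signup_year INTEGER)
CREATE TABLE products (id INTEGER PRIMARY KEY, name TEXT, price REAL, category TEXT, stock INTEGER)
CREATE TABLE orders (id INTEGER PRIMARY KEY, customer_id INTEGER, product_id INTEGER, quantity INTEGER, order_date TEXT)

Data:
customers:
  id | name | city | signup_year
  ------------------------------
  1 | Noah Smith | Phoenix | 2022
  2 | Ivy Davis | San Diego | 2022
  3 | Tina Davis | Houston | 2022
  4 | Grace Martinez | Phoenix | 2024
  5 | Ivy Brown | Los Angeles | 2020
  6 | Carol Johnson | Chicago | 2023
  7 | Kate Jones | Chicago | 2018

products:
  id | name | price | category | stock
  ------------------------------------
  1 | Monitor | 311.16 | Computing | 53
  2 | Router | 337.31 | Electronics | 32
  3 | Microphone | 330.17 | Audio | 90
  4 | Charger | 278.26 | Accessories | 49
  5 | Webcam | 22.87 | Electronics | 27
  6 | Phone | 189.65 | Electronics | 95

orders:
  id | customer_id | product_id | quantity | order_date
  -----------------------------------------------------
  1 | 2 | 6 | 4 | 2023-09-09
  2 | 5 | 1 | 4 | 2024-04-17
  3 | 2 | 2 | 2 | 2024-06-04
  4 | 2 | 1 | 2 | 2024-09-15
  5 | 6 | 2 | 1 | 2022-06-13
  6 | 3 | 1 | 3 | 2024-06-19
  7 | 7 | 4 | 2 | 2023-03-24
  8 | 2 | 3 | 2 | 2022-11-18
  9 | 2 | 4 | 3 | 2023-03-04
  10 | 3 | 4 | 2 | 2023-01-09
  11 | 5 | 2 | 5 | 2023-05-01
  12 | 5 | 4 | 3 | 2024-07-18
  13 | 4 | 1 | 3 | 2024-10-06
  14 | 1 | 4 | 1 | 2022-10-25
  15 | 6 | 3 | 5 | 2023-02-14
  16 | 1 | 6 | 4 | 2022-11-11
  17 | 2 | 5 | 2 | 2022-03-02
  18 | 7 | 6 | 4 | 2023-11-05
SELECT AVG(price) FROM products WHERE category = 'Computing'

Execution result:
311.16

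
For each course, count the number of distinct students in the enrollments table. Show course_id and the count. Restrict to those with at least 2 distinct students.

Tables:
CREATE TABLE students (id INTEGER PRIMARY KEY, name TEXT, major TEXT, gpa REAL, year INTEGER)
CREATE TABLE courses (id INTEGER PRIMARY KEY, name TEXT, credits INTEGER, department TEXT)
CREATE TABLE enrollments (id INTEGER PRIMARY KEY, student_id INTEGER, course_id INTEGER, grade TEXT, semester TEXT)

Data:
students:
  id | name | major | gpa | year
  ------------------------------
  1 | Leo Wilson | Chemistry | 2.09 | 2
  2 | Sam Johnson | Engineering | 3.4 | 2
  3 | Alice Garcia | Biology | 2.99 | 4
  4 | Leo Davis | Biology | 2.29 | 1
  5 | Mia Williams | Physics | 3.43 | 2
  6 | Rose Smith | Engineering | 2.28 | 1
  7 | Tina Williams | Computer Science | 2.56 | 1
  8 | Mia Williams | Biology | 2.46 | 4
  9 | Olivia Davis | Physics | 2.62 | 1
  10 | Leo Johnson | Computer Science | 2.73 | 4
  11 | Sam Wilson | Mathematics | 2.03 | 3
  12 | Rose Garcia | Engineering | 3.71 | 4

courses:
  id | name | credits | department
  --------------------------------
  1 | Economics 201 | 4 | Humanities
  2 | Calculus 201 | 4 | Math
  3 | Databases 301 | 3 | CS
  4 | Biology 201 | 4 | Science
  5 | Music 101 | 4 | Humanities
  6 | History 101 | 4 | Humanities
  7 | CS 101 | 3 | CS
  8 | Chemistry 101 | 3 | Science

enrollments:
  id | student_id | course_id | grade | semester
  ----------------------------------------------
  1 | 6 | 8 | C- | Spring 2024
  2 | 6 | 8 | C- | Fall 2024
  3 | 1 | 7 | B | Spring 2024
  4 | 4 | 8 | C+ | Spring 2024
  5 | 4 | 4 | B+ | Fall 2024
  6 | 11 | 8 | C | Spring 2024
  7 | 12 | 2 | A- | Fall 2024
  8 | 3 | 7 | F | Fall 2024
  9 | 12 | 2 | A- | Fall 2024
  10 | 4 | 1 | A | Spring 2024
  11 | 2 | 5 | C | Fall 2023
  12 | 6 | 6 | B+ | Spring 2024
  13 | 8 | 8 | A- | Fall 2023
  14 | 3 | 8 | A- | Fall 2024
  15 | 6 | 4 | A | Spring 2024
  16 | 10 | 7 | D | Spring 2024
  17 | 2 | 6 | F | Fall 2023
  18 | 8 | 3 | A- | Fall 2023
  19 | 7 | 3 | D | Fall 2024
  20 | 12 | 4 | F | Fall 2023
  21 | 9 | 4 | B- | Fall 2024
SELECT course_id, COUNT(DISTINCT student_id) AS distinct_student_count FROM enrollments GROUP BY course_id HAVING COUNT(DISTINCT student_id) >= 2

Execution result:
course_id | distinct_student_count
3 | 2
4 | 4
6 | 2
7 | 3
8 | 5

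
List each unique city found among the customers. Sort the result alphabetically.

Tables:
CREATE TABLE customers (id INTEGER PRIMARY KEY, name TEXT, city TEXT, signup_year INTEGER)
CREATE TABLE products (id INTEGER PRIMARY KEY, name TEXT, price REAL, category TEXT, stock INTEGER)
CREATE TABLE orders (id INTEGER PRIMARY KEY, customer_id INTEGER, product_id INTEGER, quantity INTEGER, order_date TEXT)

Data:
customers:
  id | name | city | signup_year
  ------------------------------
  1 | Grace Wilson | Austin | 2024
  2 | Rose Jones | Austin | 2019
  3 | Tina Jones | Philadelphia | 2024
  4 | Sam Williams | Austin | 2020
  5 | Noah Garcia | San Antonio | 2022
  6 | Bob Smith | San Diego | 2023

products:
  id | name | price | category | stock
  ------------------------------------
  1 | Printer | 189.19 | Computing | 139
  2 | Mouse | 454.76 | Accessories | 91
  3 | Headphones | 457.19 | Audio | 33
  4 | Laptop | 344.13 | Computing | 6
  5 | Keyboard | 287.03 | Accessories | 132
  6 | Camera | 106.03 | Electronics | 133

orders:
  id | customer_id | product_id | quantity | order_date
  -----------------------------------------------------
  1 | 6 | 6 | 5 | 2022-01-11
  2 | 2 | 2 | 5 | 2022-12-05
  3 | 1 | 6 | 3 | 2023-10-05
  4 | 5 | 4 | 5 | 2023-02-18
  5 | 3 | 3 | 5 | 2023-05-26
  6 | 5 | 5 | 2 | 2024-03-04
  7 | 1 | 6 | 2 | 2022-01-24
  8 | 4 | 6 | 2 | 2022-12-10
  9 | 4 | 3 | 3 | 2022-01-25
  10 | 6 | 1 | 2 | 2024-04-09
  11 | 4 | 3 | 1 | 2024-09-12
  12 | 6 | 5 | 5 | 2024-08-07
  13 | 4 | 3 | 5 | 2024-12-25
SELECT DISTINCT city FROM customers ORDER BY city

Execution result:
city
Austin
Philadelphia
San Antonio
San Diego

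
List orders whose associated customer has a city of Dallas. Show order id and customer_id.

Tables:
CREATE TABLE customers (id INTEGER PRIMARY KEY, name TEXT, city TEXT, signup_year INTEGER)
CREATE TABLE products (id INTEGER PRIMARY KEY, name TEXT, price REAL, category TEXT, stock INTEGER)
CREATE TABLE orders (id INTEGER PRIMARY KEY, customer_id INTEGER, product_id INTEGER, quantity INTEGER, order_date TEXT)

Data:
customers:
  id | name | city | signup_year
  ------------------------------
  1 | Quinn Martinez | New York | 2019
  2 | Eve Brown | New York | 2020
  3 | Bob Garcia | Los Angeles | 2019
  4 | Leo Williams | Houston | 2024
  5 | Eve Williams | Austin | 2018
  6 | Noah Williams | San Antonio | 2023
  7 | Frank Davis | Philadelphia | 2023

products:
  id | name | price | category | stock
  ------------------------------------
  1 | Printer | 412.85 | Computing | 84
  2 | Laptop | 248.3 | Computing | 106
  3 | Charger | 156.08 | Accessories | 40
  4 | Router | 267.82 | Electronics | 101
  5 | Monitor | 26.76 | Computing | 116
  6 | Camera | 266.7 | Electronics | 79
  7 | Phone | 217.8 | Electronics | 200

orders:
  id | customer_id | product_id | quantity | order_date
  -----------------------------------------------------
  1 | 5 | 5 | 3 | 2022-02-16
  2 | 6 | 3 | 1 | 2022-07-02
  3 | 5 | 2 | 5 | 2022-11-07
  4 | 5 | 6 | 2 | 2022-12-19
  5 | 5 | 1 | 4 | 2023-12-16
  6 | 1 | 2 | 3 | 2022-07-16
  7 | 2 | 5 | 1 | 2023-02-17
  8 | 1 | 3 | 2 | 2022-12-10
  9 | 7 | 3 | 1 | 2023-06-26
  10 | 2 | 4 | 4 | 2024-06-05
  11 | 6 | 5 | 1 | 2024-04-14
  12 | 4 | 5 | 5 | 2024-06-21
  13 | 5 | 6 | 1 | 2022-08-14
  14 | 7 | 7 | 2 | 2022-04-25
SELECT id, customer_id FROM orders WHERE customer_id IN (SELECT id FROM customers WHERE city = 'Dallas')

Execution result:
(no rows)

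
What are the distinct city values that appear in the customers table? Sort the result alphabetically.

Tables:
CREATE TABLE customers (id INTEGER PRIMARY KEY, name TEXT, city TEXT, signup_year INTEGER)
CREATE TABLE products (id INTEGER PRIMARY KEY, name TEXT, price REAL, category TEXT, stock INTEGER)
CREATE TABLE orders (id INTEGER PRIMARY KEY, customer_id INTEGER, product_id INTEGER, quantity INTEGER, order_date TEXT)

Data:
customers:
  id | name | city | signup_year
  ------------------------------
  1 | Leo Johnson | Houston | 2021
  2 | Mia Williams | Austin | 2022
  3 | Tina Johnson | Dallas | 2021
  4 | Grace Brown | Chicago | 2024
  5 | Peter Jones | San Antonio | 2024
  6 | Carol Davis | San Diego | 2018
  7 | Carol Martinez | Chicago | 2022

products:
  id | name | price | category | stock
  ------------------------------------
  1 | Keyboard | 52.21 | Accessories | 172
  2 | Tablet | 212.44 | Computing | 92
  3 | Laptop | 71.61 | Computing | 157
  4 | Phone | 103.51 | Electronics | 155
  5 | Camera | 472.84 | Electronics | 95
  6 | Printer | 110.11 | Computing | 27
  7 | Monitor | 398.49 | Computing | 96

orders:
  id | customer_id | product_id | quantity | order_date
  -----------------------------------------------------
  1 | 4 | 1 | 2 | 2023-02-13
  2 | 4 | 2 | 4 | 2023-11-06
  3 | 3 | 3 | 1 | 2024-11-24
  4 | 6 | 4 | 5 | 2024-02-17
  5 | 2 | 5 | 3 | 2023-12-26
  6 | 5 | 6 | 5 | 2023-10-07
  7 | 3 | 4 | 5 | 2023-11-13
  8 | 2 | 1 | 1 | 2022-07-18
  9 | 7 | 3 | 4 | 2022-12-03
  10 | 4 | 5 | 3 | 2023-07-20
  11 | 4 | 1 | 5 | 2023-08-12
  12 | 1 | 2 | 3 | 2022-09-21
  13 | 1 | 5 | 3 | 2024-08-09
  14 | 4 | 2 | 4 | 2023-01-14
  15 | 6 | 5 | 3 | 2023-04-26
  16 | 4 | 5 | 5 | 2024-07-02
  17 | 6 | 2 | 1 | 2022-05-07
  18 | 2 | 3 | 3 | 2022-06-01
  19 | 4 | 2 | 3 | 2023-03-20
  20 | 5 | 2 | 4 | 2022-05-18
SELECT DISTINCT city FROM customers ORDER BY city

Execution result:
city
Austin
Chicago
Dallas
Houston
San Antonio
San Diego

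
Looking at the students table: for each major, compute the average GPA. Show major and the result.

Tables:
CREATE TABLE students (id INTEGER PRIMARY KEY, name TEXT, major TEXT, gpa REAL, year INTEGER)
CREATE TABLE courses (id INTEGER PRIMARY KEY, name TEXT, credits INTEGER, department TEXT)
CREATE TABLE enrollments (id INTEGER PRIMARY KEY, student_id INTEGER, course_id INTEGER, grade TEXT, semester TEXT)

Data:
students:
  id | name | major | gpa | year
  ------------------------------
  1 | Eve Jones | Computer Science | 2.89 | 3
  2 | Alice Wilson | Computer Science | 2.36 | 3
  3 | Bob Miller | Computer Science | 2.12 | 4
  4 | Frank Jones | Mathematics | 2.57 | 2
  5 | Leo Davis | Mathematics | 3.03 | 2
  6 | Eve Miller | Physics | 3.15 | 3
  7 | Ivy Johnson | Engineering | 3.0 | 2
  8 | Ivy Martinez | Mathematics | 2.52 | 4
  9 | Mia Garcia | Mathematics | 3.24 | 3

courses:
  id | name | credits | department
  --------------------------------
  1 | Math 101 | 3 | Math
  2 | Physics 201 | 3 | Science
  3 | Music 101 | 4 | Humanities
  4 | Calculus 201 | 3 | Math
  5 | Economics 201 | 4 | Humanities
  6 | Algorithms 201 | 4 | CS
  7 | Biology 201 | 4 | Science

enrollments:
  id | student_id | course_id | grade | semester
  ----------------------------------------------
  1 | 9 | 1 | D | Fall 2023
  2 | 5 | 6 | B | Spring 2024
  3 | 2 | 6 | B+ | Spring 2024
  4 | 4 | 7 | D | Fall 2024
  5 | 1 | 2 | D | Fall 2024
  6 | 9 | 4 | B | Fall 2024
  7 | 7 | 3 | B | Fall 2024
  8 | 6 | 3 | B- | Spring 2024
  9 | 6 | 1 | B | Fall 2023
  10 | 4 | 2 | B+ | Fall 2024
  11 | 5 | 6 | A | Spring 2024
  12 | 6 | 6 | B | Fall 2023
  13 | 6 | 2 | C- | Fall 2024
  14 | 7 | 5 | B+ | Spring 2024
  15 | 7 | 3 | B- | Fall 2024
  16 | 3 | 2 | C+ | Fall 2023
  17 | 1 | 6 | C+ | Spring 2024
SELECT major, AVG(gpa) AS avg_gpa FROM students GROUP BY major

Execution result:
major | avg_gpa
Computer Science | 2.46
Engineering | 3.00
Mathematics | 2.84
Physics | 3.15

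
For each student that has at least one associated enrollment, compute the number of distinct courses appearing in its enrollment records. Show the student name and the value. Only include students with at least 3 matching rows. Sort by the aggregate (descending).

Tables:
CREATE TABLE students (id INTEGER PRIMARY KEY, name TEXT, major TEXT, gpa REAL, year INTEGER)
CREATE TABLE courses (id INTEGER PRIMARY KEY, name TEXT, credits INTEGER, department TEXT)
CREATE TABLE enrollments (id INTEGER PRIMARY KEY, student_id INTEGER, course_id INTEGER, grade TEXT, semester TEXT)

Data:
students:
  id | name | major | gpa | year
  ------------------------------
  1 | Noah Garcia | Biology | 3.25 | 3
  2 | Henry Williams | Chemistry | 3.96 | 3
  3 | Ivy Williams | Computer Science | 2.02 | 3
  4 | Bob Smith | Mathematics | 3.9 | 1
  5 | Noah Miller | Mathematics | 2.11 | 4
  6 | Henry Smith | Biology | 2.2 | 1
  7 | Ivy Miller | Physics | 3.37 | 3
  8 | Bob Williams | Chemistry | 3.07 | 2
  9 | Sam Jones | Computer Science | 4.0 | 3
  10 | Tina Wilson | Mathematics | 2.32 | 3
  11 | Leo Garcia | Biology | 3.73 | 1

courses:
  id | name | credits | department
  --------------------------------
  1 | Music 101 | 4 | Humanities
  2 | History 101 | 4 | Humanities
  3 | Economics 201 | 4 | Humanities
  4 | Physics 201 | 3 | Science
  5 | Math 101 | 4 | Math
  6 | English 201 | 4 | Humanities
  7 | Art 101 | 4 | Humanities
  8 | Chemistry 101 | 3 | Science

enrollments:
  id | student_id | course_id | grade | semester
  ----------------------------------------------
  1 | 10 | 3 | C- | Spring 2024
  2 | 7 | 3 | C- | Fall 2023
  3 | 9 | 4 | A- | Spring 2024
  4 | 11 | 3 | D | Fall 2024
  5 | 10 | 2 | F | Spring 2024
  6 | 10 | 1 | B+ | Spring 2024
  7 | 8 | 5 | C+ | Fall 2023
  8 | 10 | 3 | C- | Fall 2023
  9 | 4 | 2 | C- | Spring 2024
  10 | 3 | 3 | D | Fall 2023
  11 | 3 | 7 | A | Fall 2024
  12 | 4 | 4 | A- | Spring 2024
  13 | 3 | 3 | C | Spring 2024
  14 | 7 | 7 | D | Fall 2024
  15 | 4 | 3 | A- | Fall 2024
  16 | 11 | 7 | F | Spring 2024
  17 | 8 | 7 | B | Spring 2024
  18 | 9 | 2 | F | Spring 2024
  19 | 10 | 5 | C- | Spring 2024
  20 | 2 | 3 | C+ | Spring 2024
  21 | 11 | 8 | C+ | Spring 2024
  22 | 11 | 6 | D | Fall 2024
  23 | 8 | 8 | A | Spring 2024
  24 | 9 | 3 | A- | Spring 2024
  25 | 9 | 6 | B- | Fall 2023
SELECT p.name, COUNT(DISTINCT c.course_id) AS distinct_course_count FROM enrollments c JOIN students p ON c.student_id = p.id GROUP BY p.id, p.name HAVING COUNT(*) >= 3 ORDER BY distinct_course_count DESC

Execution result:
name | distinct_course_count
Sam Jones | 4
Tina Wilson | 4
Leo Garcia | 4
Bob Smith | 3
Bob Williams | 3
Ivy Williams | 2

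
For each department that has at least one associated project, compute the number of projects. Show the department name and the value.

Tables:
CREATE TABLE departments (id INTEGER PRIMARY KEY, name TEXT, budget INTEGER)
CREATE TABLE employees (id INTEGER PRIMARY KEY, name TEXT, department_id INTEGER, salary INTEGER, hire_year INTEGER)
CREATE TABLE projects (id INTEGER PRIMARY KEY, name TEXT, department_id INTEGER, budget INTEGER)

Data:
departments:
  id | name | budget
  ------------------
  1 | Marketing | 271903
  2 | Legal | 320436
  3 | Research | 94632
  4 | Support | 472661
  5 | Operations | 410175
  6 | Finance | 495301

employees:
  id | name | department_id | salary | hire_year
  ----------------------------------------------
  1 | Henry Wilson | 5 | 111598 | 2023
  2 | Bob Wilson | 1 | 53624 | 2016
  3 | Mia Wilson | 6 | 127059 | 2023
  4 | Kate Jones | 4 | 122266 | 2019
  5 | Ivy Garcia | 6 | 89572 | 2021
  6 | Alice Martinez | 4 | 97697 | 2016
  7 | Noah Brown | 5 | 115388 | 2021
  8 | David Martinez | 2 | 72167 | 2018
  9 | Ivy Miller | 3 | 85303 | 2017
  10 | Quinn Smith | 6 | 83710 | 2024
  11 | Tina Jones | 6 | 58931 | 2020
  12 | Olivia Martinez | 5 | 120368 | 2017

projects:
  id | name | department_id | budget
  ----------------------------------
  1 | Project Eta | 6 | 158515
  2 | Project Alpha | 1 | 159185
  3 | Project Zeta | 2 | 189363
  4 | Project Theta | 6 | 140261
SELECT p.name, COUNT(*) AS n FROM projects c JOIN departments p ON c.department_id = p.id GROUP BY p.id, p.name

Execution result:
name | n
Marketing | 1
Legal | 1
Finance | 2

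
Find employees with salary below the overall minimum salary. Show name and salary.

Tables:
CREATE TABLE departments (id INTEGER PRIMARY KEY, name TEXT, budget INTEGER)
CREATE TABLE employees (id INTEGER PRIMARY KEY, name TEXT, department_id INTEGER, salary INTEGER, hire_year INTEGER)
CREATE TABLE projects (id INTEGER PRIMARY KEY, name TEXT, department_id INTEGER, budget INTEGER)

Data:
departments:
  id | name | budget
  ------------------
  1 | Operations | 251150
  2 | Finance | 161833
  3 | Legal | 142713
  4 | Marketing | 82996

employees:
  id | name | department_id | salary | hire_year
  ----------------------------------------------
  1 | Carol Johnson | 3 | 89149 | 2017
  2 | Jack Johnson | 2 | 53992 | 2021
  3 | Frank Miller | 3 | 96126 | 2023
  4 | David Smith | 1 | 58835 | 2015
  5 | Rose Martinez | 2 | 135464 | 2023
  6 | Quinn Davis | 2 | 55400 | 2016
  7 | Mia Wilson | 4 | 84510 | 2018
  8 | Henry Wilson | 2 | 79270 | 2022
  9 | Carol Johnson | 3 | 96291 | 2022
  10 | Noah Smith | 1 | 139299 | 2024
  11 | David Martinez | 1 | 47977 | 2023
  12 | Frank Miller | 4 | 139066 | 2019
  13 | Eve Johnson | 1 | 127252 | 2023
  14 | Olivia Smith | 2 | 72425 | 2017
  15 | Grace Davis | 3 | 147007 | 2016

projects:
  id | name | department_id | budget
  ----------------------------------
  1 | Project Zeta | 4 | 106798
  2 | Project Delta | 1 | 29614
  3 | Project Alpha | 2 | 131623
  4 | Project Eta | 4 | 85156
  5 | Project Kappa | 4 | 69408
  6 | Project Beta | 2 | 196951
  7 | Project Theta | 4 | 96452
SELECT name, salary FROM employees WHERE salary < (SELECT MIN(salary) FROM employees)

Execution result:
(no rows)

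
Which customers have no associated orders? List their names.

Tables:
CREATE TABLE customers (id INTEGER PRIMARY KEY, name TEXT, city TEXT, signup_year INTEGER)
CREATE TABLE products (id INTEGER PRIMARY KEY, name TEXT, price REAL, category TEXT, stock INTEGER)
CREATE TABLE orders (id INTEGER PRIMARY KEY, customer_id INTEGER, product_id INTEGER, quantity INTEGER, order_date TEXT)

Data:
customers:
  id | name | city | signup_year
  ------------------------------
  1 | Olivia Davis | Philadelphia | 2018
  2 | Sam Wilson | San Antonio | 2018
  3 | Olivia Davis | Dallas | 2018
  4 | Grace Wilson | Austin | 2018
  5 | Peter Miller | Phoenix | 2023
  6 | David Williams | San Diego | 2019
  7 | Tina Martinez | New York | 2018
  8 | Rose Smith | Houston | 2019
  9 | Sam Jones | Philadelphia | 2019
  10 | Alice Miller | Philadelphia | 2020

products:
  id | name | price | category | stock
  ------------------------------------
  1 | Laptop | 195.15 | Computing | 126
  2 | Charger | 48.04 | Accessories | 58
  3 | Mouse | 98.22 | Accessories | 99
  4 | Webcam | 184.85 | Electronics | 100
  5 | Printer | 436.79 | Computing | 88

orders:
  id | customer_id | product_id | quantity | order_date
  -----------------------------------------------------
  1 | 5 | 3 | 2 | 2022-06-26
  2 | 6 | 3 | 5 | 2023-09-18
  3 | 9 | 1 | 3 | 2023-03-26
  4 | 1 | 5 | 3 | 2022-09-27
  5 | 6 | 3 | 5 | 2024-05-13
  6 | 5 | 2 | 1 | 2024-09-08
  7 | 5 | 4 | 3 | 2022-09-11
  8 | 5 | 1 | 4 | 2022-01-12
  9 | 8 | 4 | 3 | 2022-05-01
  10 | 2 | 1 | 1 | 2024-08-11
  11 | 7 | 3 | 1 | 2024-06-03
SELECT p.name FROM customers p LEFT JOIN orders c ON c.customer_id = p.id WHERE c.id IS NULL

Execution result:
name
Olivia Davis
Grace Wilson
Alice Miller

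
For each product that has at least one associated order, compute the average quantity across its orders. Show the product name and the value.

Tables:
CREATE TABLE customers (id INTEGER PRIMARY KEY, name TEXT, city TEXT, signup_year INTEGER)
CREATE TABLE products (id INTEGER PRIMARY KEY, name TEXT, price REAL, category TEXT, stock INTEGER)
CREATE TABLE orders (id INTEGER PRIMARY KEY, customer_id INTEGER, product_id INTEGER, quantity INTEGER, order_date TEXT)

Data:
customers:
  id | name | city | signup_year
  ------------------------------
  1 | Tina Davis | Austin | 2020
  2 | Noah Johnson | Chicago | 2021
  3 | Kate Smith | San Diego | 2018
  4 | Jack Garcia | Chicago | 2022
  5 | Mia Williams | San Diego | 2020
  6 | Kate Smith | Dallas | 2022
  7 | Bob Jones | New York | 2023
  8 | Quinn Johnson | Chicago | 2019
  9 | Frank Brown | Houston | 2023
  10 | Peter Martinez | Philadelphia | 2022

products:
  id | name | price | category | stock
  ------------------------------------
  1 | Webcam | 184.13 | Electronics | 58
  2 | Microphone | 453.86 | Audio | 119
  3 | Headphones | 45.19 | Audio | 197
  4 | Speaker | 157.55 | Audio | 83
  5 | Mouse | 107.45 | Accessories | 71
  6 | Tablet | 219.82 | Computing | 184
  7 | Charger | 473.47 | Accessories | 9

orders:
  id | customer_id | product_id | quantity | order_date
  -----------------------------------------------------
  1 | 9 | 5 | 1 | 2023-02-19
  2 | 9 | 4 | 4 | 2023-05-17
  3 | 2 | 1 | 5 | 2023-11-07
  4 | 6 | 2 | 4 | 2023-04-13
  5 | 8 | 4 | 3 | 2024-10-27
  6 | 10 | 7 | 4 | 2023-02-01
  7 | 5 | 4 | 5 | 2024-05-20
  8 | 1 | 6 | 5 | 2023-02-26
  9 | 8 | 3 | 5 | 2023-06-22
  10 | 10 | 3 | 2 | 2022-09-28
SELECT p.name, AVG(c.quantity) AS avg_quantity FROM orders c JOIN products p ON c.product_id = p.id GROUP BY p.id, p.name

Execution result:
name | avg_quantity
Webcam | 5.00
Microphone | 4.00
Headphones | 3.50
Speaker | 4.00
Mouse | 1.00
Tablet | 5.00
Charger | 4.00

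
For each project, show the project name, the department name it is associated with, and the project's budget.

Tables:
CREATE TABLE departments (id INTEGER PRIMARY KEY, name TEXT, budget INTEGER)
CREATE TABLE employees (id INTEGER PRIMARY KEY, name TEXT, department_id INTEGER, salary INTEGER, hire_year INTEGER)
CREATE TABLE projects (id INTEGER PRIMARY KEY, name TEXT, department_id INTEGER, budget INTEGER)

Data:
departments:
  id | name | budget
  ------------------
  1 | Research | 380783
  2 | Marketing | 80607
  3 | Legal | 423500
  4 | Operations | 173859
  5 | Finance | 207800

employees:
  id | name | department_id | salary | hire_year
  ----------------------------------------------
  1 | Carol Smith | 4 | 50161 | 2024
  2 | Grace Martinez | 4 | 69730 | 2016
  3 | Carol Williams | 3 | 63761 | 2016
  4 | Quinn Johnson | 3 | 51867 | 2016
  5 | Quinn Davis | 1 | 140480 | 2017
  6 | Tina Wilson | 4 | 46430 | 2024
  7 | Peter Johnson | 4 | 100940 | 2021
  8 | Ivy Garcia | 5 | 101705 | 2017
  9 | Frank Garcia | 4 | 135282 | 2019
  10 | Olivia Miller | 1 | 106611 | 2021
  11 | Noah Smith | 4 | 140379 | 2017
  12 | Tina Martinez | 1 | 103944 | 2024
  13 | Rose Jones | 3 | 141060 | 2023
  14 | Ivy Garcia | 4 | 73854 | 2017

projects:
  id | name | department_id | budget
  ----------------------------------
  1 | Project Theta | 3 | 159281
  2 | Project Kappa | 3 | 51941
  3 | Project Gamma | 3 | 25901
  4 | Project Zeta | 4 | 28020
SELECT c.name, p.name AS department, c.budget FROM projects c JOIN departments p ON c.department_id = p.id

Execution result:
name | department | budget
Project Theta | Legal | 159281
Project Kappa | Legal | 51941
Project Gamma | Legal | 25901
Project Zeta | Operations | 28020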